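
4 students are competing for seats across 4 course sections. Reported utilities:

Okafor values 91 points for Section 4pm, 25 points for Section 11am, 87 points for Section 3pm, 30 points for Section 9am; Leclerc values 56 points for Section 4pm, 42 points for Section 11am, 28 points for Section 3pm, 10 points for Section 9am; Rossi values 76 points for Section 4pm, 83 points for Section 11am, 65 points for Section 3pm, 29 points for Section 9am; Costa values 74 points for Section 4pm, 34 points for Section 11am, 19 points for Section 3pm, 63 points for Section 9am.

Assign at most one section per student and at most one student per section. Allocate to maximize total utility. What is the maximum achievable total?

Max total: 289 points

Treat this as an assignment problem: match each student to one section.
Optimal: Okafor→Section 3pm (87 points), Leclerc→Section 4pm (56 points), Rossi→Section 11am (83 points), Costa→Section 9am (63 points) — total 87+56+83+63 = 289 points.
Max-entry greedy (repeatedly take the single best remaining cell) gives 265 points, worse by 24.
Swapping Leclerc↔Okafor (Leclerc→Section 3pm 28 points, Okafor→Section 4pm 91 points) loses 24.
Every other assignment is strictly worse.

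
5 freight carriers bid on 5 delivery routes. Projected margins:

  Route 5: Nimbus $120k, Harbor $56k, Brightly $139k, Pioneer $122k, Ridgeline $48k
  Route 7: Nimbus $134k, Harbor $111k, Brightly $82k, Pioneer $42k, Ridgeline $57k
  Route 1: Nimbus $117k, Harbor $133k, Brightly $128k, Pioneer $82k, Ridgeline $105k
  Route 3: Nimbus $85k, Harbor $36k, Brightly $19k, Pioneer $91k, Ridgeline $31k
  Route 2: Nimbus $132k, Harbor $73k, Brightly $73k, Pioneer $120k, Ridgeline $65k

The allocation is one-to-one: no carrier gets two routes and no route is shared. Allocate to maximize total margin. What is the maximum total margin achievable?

Max total: $578k

Optimal: Nimbus→Route 2 ($132k), Harbor→Route 7 ($111k), Brightly→Route 5 ($139k), Pioneer→Route 3 ($91k), Ridgeline→Route 1 ($105k) — total 132+111+139+91+105 = $578k.
Column-greedy (each route in turn goes to its best remaining carrier) gives $562k, worse by 16.
Next-best assignment: Nimbus→Route 7, Harbor→Route 1, Brightly→Route 5, Pioneer→Route 3, Ridgeline→Route 2 = $562k.
Checked against all permutations: $578k is optimal.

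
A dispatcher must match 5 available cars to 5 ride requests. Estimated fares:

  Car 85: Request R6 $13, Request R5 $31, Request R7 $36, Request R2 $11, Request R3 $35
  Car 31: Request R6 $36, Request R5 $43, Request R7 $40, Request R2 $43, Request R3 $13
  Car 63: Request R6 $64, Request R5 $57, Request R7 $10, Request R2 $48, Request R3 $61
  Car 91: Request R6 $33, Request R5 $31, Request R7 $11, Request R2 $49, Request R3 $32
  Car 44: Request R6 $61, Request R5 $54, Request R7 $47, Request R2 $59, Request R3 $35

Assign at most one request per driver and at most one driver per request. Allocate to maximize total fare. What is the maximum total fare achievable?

Treat this as an assignment problem: match each driver to one request.
Optimal: Car 85→Request R7 ($36), Car 31→Request R5 ($43), Car 63→Request R3 ($61), Car 91→Request R2 ($49), Car 44→Request R6 ($61) — total 36+43+61+49+61 = $250.
Max-entry greedy (repeatedly take the single best remaining cell) gives $234, worse by 16.

Maximum total: $250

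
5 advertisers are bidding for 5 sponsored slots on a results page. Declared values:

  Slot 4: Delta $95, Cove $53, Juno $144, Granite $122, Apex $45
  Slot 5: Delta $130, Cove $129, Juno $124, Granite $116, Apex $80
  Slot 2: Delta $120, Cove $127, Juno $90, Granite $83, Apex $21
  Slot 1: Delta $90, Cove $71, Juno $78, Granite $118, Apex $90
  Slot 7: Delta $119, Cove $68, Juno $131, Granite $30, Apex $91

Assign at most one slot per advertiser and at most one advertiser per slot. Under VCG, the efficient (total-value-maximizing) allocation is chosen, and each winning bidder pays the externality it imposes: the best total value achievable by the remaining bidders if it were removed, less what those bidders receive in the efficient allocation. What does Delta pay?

Delta pays $2.

Efficient allocation: Delta→Slot 5 ($130), Cove→Slot 2 ($127), Juno→Slot 4 ($144), Granite→Slot 1 ($118), Apex→Slot 7 ($91); total welfare W = $610.
Delta receives Slot 5 at value $130, so the others get W − 130 = $480.
Without Delta: best allocation of the remaining 4 bidders over all 5 slots is Cove→Slot 5 ($129), Juno→Slot 4 ($144), Granite→Slot 1 ($118), Apex→Slot 7 ($91), total $482.
VCG payment = (others' best without Delta) − (others' welfare with Delta) = 482 − 480 = $2.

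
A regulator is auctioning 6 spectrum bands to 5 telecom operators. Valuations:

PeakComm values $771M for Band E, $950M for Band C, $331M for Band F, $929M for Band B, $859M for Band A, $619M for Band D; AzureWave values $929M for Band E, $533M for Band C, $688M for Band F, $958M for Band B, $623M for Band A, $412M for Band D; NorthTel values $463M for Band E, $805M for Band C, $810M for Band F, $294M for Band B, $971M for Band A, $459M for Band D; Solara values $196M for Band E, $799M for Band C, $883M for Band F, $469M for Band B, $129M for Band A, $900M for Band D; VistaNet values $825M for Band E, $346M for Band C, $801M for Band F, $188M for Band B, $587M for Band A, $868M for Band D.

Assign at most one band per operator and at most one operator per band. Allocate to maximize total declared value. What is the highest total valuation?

Optimal: PeakComm→Band C ($950M), AzureWave→Band B ($958M), NorthTel→Band A ($971M), Solara→Band F ($883M), VistaNet→Band D ($868M) — total 950+958+971+883+868 = $4630M.
Max-entry greedy (repeatedly take the single best remaining cell) gives $4604M, worse by 26.
Next-best assignment: PeakComm→Band C, AzureWave→Band B, NorthTel→Band A, Solara→Band D, VistaNet→Band E = $4604M.
Swapping Solara↔AzureWave (Solara→Band B $469M, AzureWave→Band F $688M) loses 684.
Checked against all permutations: $4630M is optimal.

Max total: $4630M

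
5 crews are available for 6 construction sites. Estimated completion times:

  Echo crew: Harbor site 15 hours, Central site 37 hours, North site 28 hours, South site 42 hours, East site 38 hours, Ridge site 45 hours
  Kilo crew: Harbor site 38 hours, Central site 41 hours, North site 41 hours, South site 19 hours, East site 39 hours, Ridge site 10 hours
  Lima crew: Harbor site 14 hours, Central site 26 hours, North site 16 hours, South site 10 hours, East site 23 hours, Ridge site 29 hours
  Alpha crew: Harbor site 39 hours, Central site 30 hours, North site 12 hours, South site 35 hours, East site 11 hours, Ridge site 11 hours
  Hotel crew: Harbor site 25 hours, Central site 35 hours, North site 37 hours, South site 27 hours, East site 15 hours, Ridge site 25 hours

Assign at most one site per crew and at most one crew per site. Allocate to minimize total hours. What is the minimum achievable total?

Min total: 62 hours

This is the linear assignment problem.
Optimal: Echo crew→Harbor site (15 hours), Kilo crew→Ridge site (10 hours), Lima crew→South site (10 hours), Alpha crew→North site (12 hours), Hotel crew→East site (15 hours) — total 15+10+10+12+15 = 62 hours.
Row-greedy (each crew in turn takes its cheapest remaining site) gives 81 hours, worse by 19.
Next-best assignment: Echo crew→Harbor site, Kilo crew→South site, Lima crew→North site, Alpha crew→Ridge site, Hotel crew→East site = 76 hours.
Every other assignment is strictly worse.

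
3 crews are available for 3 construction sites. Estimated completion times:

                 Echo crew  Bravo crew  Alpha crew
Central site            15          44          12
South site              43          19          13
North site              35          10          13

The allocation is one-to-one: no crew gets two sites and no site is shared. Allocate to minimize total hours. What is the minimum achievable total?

Optimal: Echo crew→Central site (15 hours), Bravo crew→North site (10 hours), Alpha crew→South site (13 hours) — total 15+10+13 = 38 hours.
Min-entry greedy (repeatedly take the single cheapest remaining cell) gives 65 hours, worse by 27.
Next-best assignment: Echo crew→Central site, Bravo crew→South site, Alpha crew→North site = 47 hours.
Swapping Echo crew↔Alpha crew (Echo crew→South site 43 hours, Alpha crew→Central site 12 hours) adds 27.
No other one-to-one assignment undercuts 38 hours.

Min total: 38 hours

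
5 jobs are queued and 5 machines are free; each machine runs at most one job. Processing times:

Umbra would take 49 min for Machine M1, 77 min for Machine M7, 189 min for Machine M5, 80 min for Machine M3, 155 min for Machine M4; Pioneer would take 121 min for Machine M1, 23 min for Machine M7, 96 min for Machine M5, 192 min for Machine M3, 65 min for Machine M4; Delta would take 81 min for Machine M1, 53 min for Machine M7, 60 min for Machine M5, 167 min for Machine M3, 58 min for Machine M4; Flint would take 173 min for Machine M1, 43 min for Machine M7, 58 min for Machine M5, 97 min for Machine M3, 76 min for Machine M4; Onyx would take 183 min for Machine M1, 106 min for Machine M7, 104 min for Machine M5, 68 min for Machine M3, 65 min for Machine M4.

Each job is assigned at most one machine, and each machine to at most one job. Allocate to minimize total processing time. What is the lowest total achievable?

Min total: 256 min

Treat this as an assignment problem: match each job to one machine.
Optimal: Umbra→Machine M1 (49 min), Pioneer→Machine M7 (23 min), Delta→Machine M4 (58 min), Flint→Machine M5 (58 min), Onyx→Machine M3 (68 min) — total 49+23+58+58+68 = 256 min.
Checked against all permutations: 256 min is optimal.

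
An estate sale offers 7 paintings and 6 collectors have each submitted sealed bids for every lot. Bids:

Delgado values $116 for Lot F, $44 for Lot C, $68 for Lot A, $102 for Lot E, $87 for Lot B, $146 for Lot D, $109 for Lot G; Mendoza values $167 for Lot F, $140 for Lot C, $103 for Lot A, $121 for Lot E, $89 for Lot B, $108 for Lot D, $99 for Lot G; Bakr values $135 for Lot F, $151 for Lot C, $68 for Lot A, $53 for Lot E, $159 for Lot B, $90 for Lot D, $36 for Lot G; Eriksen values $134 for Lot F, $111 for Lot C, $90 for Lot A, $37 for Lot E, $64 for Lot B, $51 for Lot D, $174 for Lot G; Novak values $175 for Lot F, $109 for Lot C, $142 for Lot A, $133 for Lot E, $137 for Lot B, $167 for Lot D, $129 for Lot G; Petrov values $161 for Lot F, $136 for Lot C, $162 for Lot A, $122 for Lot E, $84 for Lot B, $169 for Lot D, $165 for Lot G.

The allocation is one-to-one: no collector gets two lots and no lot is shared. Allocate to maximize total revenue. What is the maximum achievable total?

Max total: $956

Optimal: Delgado→Lot D ($146), Mendoza→Lot C ($140), Bakr→Lot B ($159), Eriksen→Lot G ($174), Novak→Lot F ($175), Petrov→Lot A ($162) — total 146+140+159+174+175+162 = $956.
Column-greedy (each lot in turn goes to its best remaining collector) gives $747, worse by 209.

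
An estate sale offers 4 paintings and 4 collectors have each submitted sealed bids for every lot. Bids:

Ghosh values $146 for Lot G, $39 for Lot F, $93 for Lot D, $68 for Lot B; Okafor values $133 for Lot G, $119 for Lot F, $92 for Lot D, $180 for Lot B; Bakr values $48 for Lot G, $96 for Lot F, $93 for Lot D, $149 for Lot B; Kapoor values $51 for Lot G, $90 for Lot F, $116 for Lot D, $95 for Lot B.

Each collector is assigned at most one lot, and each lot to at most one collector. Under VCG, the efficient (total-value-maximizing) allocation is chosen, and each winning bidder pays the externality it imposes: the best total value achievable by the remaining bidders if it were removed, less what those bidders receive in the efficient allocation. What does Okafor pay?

Okafor pays $53.

Efficient allocation: Ghosh→Lot G ($146), Okafor→Lot B ($180), Bakr→Lot F ($96), Kapoor→Lot D ($116); total welfare W = $538.
Okafor receives Lot B at value $180, so the others get W − 180 = $358.
Without Okafor: best allocation of the remaining 3 bidders over all 4 lots is Ghosh→Lot G ($146), Bakr→Lot B ($149), Kapoor→Lot D ($116), total $411.
VCG payment = (others' best without Okafor) − (others' welfare with Okafor) = 411 − 358 = $53.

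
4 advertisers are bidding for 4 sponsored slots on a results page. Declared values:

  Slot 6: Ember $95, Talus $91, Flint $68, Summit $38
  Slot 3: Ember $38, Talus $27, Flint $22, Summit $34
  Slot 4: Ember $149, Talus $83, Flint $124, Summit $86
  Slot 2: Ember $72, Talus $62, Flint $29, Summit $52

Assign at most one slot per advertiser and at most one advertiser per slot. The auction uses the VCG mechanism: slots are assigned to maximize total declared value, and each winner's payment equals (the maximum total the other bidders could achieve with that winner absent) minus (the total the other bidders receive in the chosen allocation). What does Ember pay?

Efficient allocation: Ember→Slot 2 ($72), Talus→Slot 6 ($91), Flint→Slot 4 ($124), Summit→Slot 3 ($34); total welfare W = $321.
Ember receives Slot 2 at value $72, so the others get W − 72 = $249.
Without Ember: best allocation of the remaining 3 bidders over all 4 slots is Talus→Slot 6 ($91), Flint→Slot 4 ($124), Summit→Slot 2 ($52), total $267.
VCG payment = (others' best without Ember) − (others' welfare with Ember) = 267 − 249 = $18.

Ember pays $18.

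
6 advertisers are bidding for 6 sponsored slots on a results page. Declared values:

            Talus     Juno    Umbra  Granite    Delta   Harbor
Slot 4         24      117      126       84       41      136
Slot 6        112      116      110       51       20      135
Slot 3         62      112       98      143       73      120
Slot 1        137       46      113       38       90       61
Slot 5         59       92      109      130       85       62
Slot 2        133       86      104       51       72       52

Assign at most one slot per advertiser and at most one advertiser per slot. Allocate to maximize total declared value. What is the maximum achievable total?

Max total: $727

Optimal: Talus→Slot 2 ($133), Juno→Slot 4 ($117), Umbra→Slot 5 ($109), Granite→Slot 3 ($143), Delta→Slot 1 ($90), Harbor→Slot 6 ($135) — total 133+117+109+143+90+135 = $727.
No other one-to-one assignment exceeds $727.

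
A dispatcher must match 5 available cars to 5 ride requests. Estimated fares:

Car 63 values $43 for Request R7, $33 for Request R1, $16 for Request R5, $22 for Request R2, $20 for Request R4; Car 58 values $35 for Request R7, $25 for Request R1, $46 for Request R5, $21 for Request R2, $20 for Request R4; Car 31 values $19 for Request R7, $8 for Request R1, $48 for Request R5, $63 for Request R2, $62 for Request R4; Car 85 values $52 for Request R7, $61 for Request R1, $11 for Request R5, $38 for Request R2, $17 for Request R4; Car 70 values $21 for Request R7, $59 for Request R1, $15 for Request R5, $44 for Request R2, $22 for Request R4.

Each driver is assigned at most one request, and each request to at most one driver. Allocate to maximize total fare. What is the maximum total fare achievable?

Max total: $256

Treat this as an assignment problem: match each driver to one request.
Optimal: Car 63→Request R7 ($43), Car 58→Request R5 ($46), Car 31→Request R4 ($62), Car 85→Request R1 ($61), Car 70→Request R2 ($44) — total 43+46+62+61+44 = $256.
Column-greedy (each request in turn goes to its best remaining driver) gives $201, worse by 55.
Swapping Car 31↔Car 85 (Car 31→Request R1 $8, Car 85→Request R4 $17) loses 98.
Every other assignment is strictly worse.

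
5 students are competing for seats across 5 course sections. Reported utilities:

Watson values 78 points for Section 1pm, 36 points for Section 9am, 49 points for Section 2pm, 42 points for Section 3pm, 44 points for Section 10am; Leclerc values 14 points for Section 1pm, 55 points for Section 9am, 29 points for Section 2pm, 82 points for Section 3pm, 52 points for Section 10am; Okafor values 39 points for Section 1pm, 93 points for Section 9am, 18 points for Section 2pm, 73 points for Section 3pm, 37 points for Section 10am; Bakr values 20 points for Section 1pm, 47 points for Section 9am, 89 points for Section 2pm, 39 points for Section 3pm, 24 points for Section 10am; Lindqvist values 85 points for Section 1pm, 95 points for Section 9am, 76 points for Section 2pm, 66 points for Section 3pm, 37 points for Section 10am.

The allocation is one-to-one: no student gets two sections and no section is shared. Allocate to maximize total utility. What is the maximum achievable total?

Max total: 393 points

Optimal: Watson→Section 10am (44 points), Leclerc→Section 3pm (82 points), Okafor→Section 9am (93 points), Bakr→Section 2pm (89 points), Lindqvist→Section 1pm (85 points) — total 44+82+93+89+85 = 393 points.
Max-entry greedy (repeatedly take the single best remaining cell) gives 381 points, worse by 12.
Next-best assignment: Watson→Section 1pm, Leclerc→Section 10am, Okafor→Section 3pm, Bakr→Section 2pm, Lindqvist→Section 9am = 387 points.
Swapping Lindqvist↔Bakr (Lindqvist→Section 2pm 76 points, Bakr→Section 1pm 20 points) loses 78.
Every other assignment is strictly worse.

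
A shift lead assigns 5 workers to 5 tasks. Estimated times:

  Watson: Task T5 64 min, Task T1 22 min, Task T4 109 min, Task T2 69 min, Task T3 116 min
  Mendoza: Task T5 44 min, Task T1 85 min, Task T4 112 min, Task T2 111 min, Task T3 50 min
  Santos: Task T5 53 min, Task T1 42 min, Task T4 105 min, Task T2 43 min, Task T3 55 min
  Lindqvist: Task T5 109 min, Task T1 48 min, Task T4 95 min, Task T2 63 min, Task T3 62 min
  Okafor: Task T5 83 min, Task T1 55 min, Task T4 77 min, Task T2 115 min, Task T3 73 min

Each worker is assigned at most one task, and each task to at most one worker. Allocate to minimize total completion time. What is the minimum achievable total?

Treat this as an assignment problem: match each worker to one task.
Optimal: Watson→Task T1 (22 min), Mendoza→Task T5 (44 min), Santos→Task T2 (43 min), Lindqvist→Task T3 (62 min), Okafor→Task T4 (77 min) — total 22+44+43+62+77 = 248 min.

Minimum total: 248 min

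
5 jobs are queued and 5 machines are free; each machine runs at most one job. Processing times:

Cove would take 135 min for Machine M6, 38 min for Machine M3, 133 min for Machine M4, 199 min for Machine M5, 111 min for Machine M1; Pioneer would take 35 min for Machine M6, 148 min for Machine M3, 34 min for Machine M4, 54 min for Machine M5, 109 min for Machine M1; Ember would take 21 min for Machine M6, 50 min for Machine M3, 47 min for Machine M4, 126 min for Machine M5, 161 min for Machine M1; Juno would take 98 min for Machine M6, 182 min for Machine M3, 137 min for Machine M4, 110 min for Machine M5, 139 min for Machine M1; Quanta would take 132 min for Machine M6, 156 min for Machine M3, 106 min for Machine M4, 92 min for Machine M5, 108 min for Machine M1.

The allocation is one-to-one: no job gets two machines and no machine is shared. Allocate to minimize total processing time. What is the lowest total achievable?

Treat this as an assignment problem: match each job to one machine.
Optimal: Cove→Machine M3 (38 min), Pioneer→Machine M4 (34 min), Ember→Machine M6 (21 min), Juno→Machine M5 (110 min), Quanta→Machine M1 (108 min) — total 38+34+21+110+108 = 311 min.
Next-best assignment: Cove→Machine M3, Pioneer→Machine M4, Ember→Machine M6, Juno→Machine M1, Quanta→Machine M5 = 324 min.

Minimum total: 311 min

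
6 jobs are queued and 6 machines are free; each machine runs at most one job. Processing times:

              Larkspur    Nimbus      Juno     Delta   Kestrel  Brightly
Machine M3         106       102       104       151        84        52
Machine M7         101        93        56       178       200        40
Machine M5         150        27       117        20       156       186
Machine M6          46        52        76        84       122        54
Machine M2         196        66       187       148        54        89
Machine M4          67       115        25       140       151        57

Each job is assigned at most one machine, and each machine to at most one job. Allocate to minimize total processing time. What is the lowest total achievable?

Minimum total: 281 min

Treat this as an assignment problem: match each job to one machine.
Optimal: Larkspur→Machine M6 (46 min), Nimbus→Machine M2 (66 min), Juno→Machine M4 (25 min), Delta→Machine M5 (20 min), Kestrel→Machine M3 (84 min), Brightly→Machine M7 (40 min) — total 46+66+25+20+84+40 = 281 min.
Swapping Nimbus↔Juno (Nimbus→Machine M4 115 min, Juno→Machine M2 187 min) adds 211.
Checked against all permutations: 281 min is optimal.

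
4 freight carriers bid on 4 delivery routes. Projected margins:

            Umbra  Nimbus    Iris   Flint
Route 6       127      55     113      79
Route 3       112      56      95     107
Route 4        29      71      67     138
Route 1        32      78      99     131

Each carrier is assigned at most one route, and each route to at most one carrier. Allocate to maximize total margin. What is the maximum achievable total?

Optimal: Umbra→Route 3 ($112k), Nimbus→Route 1 ($78k), Iris→Route 6 ($113k), Flint→Route 4 ($138k) — total 112+78+113+138 = $441k.
Max-entry greedy (repeatedly take the single best remaining cell) gives $420k, worse by 21.

Maximum total: $441k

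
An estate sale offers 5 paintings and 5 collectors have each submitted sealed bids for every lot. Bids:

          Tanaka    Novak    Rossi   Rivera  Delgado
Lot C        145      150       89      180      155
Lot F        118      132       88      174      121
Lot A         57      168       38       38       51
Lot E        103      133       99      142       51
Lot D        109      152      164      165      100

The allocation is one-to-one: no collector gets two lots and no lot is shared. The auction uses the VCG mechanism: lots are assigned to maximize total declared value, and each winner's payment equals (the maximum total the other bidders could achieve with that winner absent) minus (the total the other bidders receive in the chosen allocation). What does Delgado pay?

Delgado pays $42.

Efficient allocation: Tanaka→Lot E ($103), Novak→Lot A ($168), Rossi→Lot D ($164), Rivera→Lot F ($174), Delgado→Lot C ($155); total welfare W = $764.
Delgado receives Lot C at value $155, so the others get W − 155 = $609.
Without Delgado: best allocation of the remaining 4 bidders over all 5 lots is Tanaka→Lot C ($145), Novak→Lot A ($168), Rossi→Lot D ($164), Rivera→Lot F ($174), total $651.
VCG payment = (others' best without Delgado) − (others' welfare with Delgado) = 651 − 609 = $42.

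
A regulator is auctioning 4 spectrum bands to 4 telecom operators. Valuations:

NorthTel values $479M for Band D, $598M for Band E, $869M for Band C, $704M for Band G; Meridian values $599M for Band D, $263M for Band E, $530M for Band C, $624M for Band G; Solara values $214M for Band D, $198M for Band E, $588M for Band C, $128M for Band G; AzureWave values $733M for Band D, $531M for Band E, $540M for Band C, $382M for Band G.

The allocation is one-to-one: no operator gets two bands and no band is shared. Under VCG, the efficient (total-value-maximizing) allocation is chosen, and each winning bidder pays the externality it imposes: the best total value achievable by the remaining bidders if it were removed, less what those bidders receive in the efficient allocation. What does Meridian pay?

Efficient allocation: NorthTel→Band E ($598M), Meridian→Band G ($624M), Solara→Band C ($588M), AzureWave→Band D ($733M); total welfare W = $2543M.
Meridian receives Band G at value $624M, so the others get W − 624 = $1919M.
Without Meridian: best allocation of the remaining 3 bidders over all 4 bands is NorthTel→Band G ($704M), Solara→Band C ($588M), AzureWave→Band D ($733M), total $2025M.
VCG payment = (others' best without Meridian) − (others' welfare with Meridian) = 2025 − 1919 = $106M.

Meridian pays $106M.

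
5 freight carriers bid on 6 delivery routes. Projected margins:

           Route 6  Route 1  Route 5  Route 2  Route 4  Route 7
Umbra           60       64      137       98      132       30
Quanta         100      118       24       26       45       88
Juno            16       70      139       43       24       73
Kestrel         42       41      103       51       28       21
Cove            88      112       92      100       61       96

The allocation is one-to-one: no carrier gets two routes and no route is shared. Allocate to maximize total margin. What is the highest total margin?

Max total: $536k

Optimal: Umbra→Route 4 ($132k), Quanta→Route 1 ($118k), Juno→Route 5 ($139k), Kestrel→Route 2 ($51k), Cove→Route 7 ($96k) — total 132+118+139+51+96 = $536k.
Max-entry greedy (repeatedly take the single best remaining cell) gives $531k, worse by 5.
No other one-to-one assignment exceeds $536k.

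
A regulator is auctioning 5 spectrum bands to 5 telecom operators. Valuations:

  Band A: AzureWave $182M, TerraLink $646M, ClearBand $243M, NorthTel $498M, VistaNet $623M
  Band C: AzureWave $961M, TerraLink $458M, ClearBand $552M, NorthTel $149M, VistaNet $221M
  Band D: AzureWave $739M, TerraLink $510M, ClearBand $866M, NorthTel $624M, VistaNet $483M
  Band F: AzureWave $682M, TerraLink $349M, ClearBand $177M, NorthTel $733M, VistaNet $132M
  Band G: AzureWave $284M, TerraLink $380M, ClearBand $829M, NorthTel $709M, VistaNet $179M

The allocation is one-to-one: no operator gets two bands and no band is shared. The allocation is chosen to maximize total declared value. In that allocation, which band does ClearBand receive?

ClearBand receives Band G.

This is a one-to-one assignment (maximum-weight bipartite matching).
Optimal: AzureWave→Band C ($961M), TerraLink→Band D ($510M), ClearBand→Band G ($829M), NorthTel→Band F ($733M), VistaNet→Band A ($623M) — total 961+510+829+733+623 = $3656M.
Column-greedy (each band in turn goes to its best remaining operator) gives $3385M, worse by 271.
Swapping VistaNet↔AzureWave (VistaNet→Band C $221M, AzureWave→Band A $182M) loses 1181.
ClearBand's own top band is Band D ($866M), but forcing ClearBand→Band D and reassigning the rest optimally gives only $3563M — worse by 93.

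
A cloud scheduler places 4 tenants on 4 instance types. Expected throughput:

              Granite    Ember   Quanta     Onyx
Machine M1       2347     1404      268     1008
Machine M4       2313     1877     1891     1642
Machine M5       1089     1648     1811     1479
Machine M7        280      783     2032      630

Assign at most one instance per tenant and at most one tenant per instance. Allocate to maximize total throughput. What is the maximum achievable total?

Maximum total: 7735 ops/s

Treat this as an assignment problem: match each tenant to one instance.
Optimal: Granite→Machine M1 (2347 ops/s), Ember→Machine M4 (1877 ops/s), Quanta→Machine M7 (2032 ops/s), Onyx→Machine M5 (1479 ops/s) — total 2347+1877+2032+1479 = 7735 ops/s.
Column-greedy (each instance in turn goes to its best remaining tenant) gives 6516 ops/s, worse by 1219.
Every other assignment is strictly worse.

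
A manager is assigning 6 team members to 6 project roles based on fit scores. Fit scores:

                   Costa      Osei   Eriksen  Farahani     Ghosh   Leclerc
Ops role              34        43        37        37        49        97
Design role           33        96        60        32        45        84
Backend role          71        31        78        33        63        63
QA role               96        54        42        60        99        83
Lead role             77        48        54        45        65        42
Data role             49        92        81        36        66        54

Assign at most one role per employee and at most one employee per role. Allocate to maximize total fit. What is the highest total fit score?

Maximum total: 489 pts

Treat this as an assignment problem: match each employee to one role.
Optimal: Costa→Backend role (71 pts), Osei→Design role (96 pts), Eriksen→Data role (81 pts), Farahani→Lead role (45 pts), Ghosh→QA role (99 pts), Leclerc→Ops role (97 pts) — total 71+96+81+45+99+97 = 489 pts.
Column-greedy (each role in turn goes to its best remaining employee) gives 483 pts, worse by 6.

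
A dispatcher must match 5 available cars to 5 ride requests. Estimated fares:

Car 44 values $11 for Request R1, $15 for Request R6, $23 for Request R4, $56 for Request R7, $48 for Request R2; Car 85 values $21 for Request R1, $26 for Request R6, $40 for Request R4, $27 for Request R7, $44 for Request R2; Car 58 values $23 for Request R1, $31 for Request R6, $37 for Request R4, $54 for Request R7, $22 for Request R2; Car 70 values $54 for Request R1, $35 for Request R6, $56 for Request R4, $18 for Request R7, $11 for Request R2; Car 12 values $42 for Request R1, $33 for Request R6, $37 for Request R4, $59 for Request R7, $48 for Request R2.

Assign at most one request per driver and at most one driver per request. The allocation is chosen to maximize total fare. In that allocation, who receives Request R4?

Treat this as an assignment problem: match each driver to one request.
Optimal: Car 44→Request R2 ($48), Car 85→Request R4 ($40), Car 58→Request R6 ($31), Car 70→Request R1 ($54), Car 12→Request R7 ($59) — total 48+40+31+54+59 = $232.
Row-greedy (each driver in turn takes its best remaining request) gives $224, worse by 8.
Next-best assignment: Car 44→Request R7, Car 85→Request R4, Car 58→Request R6, Car 70→Request R1, Car 12→Request R2 = $229.
Swapping Car 44↔Car 70 (Car 44→Request R1 $11, Car 70→Request R2 $11) loses 80.
Car 85's own top request is Request R2 ($44), but forcing Car 85→Request R2 and reassigning the rest optimally gives only $229 — worse by 3.

Car 85 receives Request R4.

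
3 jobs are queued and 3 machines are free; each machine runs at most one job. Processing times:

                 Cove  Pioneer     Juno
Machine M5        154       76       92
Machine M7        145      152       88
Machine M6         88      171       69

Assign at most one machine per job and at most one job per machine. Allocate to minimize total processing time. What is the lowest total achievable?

Minimum total: 252 min

This is a one-to-one assignment (minimum-cost bipartite matching).
Optimal: Cove→Machine M6 (88 min), Pioneer→Machine M5 (76 min), Juno→Machine M7 (88 min) — total 88+76+88 = 252 min.
Next-best assignment: Cove→Machine M7, Pioneer→Machine M5, Juno→Machine M6 = 290 min.
No other one-to-one assignment undercuts 252 min.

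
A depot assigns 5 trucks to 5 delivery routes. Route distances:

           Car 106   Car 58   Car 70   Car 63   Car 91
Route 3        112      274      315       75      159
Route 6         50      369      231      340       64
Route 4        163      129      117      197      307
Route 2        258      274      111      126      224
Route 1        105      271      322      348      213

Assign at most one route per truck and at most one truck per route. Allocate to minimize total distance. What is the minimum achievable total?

Min total: 484 km

Treat this as an assignment problem: match each truck to one route.
Optimal: Car 106→Route 1 (105 km), Car 58→Route 4 (129 km), Car 70→Route 2 (111 km), Car 63→Route 3 (75 km), Car 91→Route 6 (64 km) — total 105+129+111+75+64 = 484 km.
Row-greedy (each truck in turn takes its cheapest remaining route) gives 578 km, worse by 94.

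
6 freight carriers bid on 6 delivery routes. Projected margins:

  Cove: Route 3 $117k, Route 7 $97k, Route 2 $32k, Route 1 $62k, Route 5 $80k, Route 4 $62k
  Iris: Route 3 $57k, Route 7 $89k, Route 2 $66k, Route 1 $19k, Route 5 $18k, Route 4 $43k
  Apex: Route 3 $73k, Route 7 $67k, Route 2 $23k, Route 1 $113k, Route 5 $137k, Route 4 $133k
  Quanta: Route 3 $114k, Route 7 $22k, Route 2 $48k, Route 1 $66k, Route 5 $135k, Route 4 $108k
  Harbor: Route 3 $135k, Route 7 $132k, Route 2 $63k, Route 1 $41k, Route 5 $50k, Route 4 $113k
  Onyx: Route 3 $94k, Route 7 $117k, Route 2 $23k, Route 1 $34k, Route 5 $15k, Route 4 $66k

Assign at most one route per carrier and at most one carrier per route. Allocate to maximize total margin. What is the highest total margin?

Optimal: Cove→Route 3 ($117k), Iris→Route 2 ($66k), Apex→Route 1 ($113k), Quanta→Route 5 ($135k), Harbor→Route 4 ($113k), Onyx→Route 7 ($117k) — total 117+66+113+135+113+117 = $661k.
Max-entry greedy (repeatedly take the single best remaining cell) gives $625k, worse by 36.
Next-best assignment: Cove→Route 1, Iris→Route 2, Apex→Route 4, Quanta→Route 5, Harbor→Route 3, Onyx→Route 7 = $648k.
No other one-to-one assignment exceeds $661k.

Maximum total: $661k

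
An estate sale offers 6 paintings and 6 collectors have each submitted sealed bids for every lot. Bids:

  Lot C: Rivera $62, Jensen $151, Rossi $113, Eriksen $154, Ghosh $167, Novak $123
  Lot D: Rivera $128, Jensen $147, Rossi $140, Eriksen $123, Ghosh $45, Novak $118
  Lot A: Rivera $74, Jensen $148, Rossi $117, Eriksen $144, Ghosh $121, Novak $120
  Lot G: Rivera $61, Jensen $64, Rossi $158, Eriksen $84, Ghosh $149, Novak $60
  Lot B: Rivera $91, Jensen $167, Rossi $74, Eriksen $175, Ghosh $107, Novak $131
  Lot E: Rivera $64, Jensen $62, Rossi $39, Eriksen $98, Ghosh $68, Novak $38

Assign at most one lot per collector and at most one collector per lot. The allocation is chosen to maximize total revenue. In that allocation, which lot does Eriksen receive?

Optimal: Rivera→Lot D ($128), Jensen→Lot B ($167), Rossi→Lot G ($158), Eriksen→Lot E ($98), Ghosh→Lot C ($167), Novak→Lot A ($120) — total 128+167+158+98+167+120 = $838.
Column-greedy (each lot in turn goes to its best remaining collector) gives $811, worse by 27.
Checked against all permutations: $838 is optimal.
Eriksen's own top lot is Lot B ($175), but forcing Eriksen→Lot B and reassigning the rest optimally gives only $831 — worse by 7.

Eriksen receives Lot E.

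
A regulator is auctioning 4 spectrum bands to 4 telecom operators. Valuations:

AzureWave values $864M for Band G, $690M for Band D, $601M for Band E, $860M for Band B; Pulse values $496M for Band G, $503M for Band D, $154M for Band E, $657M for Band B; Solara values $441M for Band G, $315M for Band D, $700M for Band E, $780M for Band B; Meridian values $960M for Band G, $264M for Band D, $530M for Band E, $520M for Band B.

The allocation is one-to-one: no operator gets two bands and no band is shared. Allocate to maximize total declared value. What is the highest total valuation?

Maximum total: $3023M

Optimal: AzureWave→Band B ($860M), Pulse→Band D ($503M), Solara→Band E ($700M), Meridian→Band G ($960M) — total 860+503+700+960 = $3023M.
Row-greedy (each operator in turn takes its best remaining band) gives $2485M, worse by 538.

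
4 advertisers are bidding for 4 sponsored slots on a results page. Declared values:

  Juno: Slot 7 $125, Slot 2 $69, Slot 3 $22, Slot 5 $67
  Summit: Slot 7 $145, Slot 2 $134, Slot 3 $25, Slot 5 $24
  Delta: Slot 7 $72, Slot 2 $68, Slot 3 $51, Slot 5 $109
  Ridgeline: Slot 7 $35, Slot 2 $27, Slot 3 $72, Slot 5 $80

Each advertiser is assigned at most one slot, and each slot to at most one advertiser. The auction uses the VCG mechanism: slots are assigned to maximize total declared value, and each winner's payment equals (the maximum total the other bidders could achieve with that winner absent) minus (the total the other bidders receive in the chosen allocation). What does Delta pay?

Delta pays $8.

Efficient allocation: Juno→Slot 7 ($125), Summit→Slot 2 ($134), Delta→Slot 5 ($109), Ridgeline→Slot 3 ($72); total welfare W = $440.
Delta receives Slot 5 at value $109, so the others get W − 109 = $331.
Without Delta: best allocation of the remaining 3 bidders over all 4 slots is Juno→Slot 7 ($125), Summit→Slot 2 ($134), Ridgeline→Slot 5 ($80), total $339.
VCG payment = (others' best without Delta) − (others' welfare with Delta) = 339 − 331 = $8.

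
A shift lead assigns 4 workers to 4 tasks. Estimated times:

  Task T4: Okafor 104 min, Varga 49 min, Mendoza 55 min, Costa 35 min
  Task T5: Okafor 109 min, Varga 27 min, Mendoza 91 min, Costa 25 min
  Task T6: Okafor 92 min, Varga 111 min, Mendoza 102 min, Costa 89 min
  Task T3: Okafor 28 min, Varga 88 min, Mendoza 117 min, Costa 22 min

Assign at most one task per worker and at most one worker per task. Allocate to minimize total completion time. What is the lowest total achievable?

Optimal: Okafor→Task T3 (28 min), Varga→Task T5 (27 min), Mendoza→Task T6 (102 min), Costa→Task T4 (35 min) — total 28+27+102+35 = 192 min.
Column-greedy (each task in turn goes to its cheapest remaining worker) gives 271 min, worse by 79.
Checked against all permutations: 192 min is optimal.

Minimum total: 192 min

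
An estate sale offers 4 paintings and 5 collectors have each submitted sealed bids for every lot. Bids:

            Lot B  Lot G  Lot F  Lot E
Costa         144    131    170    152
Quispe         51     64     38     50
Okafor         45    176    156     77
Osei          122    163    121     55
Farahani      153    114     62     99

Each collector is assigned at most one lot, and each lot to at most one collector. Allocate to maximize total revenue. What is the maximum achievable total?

Max total: $624

Treat this as an assignment problem: match each collector to one lot.
Optimal: Farahani→Lot B ($153), Osei→Lot G ($163), Okafor→Lot F ($156), Costa→Lot E ($152) — total 153+163+156+152 = $624.
Row-greedy (each collector in turn takes its best remaining lot) gives $433, worse by 191.
Next-best assignment: Farahani→Lot B, Okafor→Lot G, Osei→Lot F, Costa→Lot E = $602.
No other one-to-one assignment exceeds $624.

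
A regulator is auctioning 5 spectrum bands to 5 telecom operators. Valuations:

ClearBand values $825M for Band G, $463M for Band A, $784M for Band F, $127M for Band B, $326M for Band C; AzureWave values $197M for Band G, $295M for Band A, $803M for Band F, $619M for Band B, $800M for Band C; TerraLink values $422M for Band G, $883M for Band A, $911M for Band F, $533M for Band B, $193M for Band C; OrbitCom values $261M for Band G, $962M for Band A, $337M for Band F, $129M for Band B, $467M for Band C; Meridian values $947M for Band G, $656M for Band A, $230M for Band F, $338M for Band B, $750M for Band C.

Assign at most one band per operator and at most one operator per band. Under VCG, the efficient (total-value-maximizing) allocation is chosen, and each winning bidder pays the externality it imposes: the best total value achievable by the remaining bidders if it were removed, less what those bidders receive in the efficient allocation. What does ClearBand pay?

ClearBand pays $378M.

Efficient allocation: ClearBand→Band G ($825M), AzureWave→Band B ($619M), TerraLink→Band F ($911M), OrbitCom→Band A ($962M), Meridian→Band C ($750M); total welfare W = $4067M.
ClearBand receives Band G at value $825M, so the others get W − 825 = $3242M.
Without ClearBand: best allocation of the remaining 4 bidders over all 5 bands is AzureWave→Band C ($800M), TerraLink→Band F ($911M), OrbitCom→Band A ($962M), Meridian→Band G ($947M), total $3620M.
VCG payment = (others' best without ClearBand) − (others' welfare with ClearBand) = 3620 − 3242 = $378M.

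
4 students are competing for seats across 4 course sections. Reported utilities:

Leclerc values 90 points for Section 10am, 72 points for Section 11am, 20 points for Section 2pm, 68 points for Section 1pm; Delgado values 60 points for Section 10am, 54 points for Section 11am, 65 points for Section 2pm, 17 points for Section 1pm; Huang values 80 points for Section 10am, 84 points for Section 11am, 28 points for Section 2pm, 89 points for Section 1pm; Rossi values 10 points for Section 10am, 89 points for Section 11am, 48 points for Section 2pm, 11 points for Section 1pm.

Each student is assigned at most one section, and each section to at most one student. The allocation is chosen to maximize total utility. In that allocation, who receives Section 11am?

Rossi receives Section 11am.

Optimal: Leclerc→Section 10am (90 points), Delgado→Section 2pm (65 points), Huang→Section 1pm (89 points), Rossi→Section 11am (89 points) — total 90+65+89+89 = 333 points.
Next-best assignment: Leclerc→Section 1pm, Delgado→Section 2pm, Huang→Section 10am, Rossi→Section 11am = 302 points.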